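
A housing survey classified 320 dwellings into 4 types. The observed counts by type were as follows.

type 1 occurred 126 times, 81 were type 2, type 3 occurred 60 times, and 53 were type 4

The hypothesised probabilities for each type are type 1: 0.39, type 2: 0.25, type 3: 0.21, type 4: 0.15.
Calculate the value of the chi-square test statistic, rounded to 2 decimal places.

Expected counts E_i = n·p_i: 320×0.39 = 124.8, 320×0.25 = 80, 320×0.21 = 67.2, 320×0.15 = 48.
χ² = (126−124.8)²/124.8 + (81−80)²/80 + (60−67.2)²/67.2 + (53−48)²/48
   = 0.012 + 0.013 + 0.771 + 0.521
Sum = 1.32

1.32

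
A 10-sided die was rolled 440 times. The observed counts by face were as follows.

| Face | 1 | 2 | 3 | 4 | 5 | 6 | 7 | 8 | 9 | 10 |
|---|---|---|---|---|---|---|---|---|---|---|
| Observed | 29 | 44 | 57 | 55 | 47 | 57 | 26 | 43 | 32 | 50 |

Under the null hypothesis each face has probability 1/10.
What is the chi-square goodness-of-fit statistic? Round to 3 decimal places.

27.227

Under H₀ each category has probability 1/10, so each expected count is 440/10 = 44.
cat         O        E   (O−E)²/E
1          29       44     5.1136
2          44       44     0.0000
3          57       44     3.8409
4          55       44     2.7500
5          47       44     0.2045
6          57       44     3.8409
7          26       44     7.3636
8          43       44     0.0227
9          32       44     3.2727
10         50       44     0.8182
Sum = 27.227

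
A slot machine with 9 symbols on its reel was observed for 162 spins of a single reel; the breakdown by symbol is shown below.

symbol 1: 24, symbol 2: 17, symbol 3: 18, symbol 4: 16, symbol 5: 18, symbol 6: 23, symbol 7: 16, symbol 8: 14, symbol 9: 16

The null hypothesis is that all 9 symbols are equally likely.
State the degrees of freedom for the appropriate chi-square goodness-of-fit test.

8

There are k = 9 categories and no parameters were estimated from the data, so df = 9 − 1 = 8.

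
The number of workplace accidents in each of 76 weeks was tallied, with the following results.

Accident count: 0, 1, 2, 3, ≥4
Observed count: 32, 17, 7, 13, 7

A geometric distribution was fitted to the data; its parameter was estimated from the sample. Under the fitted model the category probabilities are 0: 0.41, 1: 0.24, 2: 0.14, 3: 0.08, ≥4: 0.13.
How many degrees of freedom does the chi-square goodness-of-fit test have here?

There are k = 5 categories and 1 parameter estimated from the data, so df = 5 − 1 − 1 = 3.

3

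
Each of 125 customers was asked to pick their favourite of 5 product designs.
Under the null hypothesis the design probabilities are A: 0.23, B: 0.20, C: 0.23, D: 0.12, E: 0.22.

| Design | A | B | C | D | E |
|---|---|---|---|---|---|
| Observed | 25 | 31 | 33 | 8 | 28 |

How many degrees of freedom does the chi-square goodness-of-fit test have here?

There are k = 5 categories and no parameters were estimated from the data, so df = 5 − 1 = 4.

4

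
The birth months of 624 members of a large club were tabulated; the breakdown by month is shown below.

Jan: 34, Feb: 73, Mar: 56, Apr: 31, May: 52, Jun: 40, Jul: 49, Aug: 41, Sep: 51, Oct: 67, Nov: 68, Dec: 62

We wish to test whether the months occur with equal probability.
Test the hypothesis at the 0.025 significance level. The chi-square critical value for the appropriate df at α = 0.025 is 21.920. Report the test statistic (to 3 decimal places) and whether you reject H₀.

39.962; reject

Under H₀ each category has probability 1/12, so each expected count is 624/12 = 52.
χ² = (34−52)²/52 + (73−52)²/52 + (56−52)²/52 + (31−52)²/52 + (52−52)²/52 + (40−52)²/52 + (49−52)²/52 + (41−52)²/52 + (51−52)²/52 + (67−52)²/52 + (68−52)²/52 + (62−52)²/52
   = 6.2308 + 8.4808 + 0.3077 + 8.4808 + 0.0000 + 2.7692 + 0.1731 + 2.3269 + 0.0192 + 4.3269 + 4.9231 + 1.9231
Sum = 39.962
df = 11. Since 39.962 > 21.920, we reject H₀.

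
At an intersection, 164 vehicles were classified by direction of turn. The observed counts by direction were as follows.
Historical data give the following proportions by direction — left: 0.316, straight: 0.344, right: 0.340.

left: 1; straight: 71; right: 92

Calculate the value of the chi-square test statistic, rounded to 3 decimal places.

77.167

Expected counts E_i = n·p_i: 164×0.316 = 51.824, 164×0.344 = 56.416, 164×0.340 = 55.76.
cat           O        E   (O−E)²/E
left          1   51.824    49.8433
straight     71   56.416     3.7701
right        92    55.76    23.5534
Sum = 77.167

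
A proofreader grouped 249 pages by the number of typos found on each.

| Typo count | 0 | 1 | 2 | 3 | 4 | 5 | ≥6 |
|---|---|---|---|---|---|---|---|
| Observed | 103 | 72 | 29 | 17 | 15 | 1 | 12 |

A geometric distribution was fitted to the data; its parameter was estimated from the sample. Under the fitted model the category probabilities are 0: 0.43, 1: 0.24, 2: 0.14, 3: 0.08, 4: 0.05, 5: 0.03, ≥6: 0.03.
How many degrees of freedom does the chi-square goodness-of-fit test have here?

There are k = 7 categories and 1 parameter estimated from the data, so df = 7 − 1 − 1 = 5.

5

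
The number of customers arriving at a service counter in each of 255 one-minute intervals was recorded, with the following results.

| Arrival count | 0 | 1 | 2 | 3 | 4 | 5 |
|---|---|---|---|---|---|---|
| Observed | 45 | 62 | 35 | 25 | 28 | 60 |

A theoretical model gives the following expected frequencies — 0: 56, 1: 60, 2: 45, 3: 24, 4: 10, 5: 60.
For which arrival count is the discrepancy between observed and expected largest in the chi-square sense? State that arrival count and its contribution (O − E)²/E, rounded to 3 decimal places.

0: (45 − 56)²/56 = 121/56 = 2.1607
1: (62 − 60)²/60 = 4/60 = 0.0667
2: (35 − 45)²/45 = 100/45 = 2.2222
3: (25 − 24)²/24 = 1/24 = 0.0417
4: (28 − 10)²/10 = 324/10 = 32.4000
5: (60 − 60)²/60 = 0/60 = 0.0000
The largest term is for 4: 32.400.

4, 32.400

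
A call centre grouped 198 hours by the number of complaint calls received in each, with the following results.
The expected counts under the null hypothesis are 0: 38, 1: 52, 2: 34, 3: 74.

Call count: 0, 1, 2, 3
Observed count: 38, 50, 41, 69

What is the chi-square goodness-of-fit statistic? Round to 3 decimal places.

1.856

0: (38 − 38)²/38 = 0/38 = 0.0000
1: (50 − 52)²/52 = 4/52 = 0.0769
2: (41 − 34)²/34 = 49/34 = 1.4412
3: (69 − 74)²/74 = 25/74 = 0.3378
Sum = 1.856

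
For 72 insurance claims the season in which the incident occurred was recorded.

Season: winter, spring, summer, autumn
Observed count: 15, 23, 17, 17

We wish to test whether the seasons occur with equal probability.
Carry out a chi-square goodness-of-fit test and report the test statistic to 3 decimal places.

Under H₀ each category has probability 1/4, so each expected count is 72/4 = 18.
χ² = (15−18)²/18 + (23−18)²/18 + (17−18)²/18 + (17−18)²/18
   = 0.5000 + 1.3889 + 0.0556 + 0.0556
Sum = 2.000

2.000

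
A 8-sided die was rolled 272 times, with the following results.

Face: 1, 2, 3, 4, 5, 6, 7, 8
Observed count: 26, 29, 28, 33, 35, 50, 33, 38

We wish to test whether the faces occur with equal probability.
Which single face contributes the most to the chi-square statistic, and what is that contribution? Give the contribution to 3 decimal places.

6, 7.529

Under H₀ each category has probability 1/8, so each expected count is 272/8 = 34.
cat         O        E   (O−E)²/E
1          26       34     1.8824
2          29       34     0.7353
3          28       34     1.0588
4          33       34     0.0294
5          35       34     0.0294
6          50       34     7.5294
7          33       34     0.0294
8          38       34     0.4706
The largest term is for 6: 7.529.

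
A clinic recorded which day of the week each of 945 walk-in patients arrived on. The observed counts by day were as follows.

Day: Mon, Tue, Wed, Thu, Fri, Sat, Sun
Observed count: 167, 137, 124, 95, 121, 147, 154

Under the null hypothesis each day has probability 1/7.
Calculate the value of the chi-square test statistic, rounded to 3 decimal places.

25.556

Expected count for each of the 7 categories: 945/7 = 135.
Mon: (167 − 135)²/135 = 1024/135 = 7.5852
Tue: (137 − 135)²/135 = 4/135 = 0.0296
Wed: (124 − 135)²/135 = 121/135 = 0.8963
Thu: (95 − 135)²/135 = 1600/135 = 11.8519
Fri: (121 − 135)²/135 = 196/135 = 1.4519
Sat: (147 − 135)²/135 = 144/135 = 1.0667
Sun: (154 − 135)²/135 = 361/135 = 2.6741
Sum = 25.556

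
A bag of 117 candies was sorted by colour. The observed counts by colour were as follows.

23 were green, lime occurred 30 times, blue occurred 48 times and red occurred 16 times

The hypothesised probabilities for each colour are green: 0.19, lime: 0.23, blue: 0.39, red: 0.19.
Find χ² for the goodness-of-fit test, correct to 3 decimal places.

Expected counts E_i = n·p_i: 117×0.19 = 22.23, 117×0.23 = 26.91, 117×0.39 = 45.63, 117×0.19 = 22.23.
χ² = (23−22.23)²/22.23 + (30−26.91)²/26.91 + (48−45.63)²/45.63 + (16−22.23)²/22.23
   = 0.0267 + 0.3548 + 0.1231 + 1.7460
Sum = 2.251

2.251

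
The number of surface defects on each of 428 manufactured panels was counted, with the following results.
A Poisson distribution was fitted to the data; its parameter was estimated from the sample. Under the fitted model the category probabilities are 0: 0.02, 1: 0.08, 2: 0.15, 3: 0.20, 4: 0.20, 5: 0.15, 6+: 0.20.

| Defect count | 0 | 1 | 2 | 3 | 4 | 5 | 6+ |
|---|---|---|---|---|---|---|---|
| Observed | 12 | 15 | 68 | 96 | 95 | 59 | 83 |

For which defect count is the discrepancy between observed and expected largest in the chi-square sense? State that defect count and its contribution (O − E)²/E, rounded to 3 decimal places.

1, 10.811

Expected counts E_i = n·p_i: 428×0.02 = 8.56, 428×0.08 = 34.24, 428×0.15 = 64.2, 428×0.20 = 85.6, 428×0.20 = 85.6, 428×0.15 = 64.2, 428×0.20 = 85.6.
0: (12 − 8.56)²/8.56 = 11.8336/8.56 = 1.3824
1: (15 − 34.24)²/34.24 = 370.1776/34.24 = 10.8113
2: (68 − 64.2)²/64.2 = 14.44/64.2 = 0.2249
3: (96 − 85.6)²/85.6 = 108.16/85.6 = 1.2636
4: (95 − 85.6)²/85.6 = 88.36/85.6 = 1.0322
5: (59 − 64.2)²/64.2 = 27.04/64.2 = 0.4212
6+: (83 − 85.6)²/85.6 = 6.76/85.6 = 0.0790
The largest term is for 1: 10.811.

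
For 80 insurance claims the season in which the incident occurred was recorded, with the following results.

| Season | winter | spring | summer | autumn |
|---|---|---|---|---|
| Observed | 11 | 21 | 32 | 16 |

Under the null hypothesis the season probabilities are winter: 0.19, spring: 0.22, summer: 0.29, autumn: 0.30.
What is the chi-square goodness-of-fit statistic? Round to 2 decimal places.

Expected counts E_i = n·p_i: 80×0.19 = 15.2, 80×0.22 = 17.6, 80×0.29 = 23.2, 80×0.30 = 24.
χ² = (11−15.2)²/15.2 + (21−17.6)²/17.6 + (32−23.2)²/23.2 + (16−24)²/24
   = 1.161 + 0.657 + 3.338 + 2.667
Sum = 7.82

7.82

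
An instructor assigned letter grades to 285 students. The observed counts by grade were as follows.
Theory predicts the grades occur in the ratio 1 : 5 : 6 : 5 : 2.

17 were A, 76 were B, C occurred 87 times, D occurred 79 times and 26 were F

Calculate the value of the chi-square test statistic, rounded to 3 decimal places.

1.127

Ratio total = 19. Expected counts: 285×1/19 = 15, 285×5/19 = 75, 285×6/19 = 90, 285×5/19 = 75, 285×2/19 = 30.
cat         O        E   (O−E)²/E
A          17       15     0.2667
B          76       75     0.0133
C          87       90     0.1000
D          79       75     0.2133
F          26       30     0.5333
Sum = 1.127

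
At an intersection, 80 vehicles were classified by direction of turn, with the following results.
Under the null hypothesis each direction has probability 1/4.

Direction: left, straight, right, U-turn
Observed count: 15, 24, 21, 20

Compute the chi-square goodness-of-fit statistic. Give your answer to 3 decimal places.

Under H₀ each category has probability 1/4, so each expected count is 80/4 = 20.
left: (15 − 20)²/20 = 25/20 = 1.2500
straight: (24 − 20)²/20 = 16/20 = 0.8000
right: (21 − 20)²/20 = 1/20 = 0.0500
U-turn: (20 − 20)²/20 = 0/20 = 0.0000
Sum = 2.100

2.100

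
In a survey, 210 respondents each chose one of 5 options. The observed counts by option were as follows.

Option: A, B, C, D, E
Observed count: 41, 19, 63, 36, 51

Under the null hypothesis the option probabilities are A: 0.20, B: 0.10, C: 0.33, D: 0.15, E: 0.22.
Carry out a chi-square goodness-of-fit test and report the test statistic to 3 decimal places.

Expected counts E_i = n·p_i: 210×0.20 = 42, 210×0.10 = 21, 210×0.33 = 69.3, 210×0.15 = 31.5, 210×0.22 = 46.2.
cat         O        E   (O−E)²/E
A          41       42     0.0238
B          19       21     0.1905
C          63     69.3     0.5727
D          36     31.5     0.6429
E          51     46.2     0.4987
Sum = 1.929

1.929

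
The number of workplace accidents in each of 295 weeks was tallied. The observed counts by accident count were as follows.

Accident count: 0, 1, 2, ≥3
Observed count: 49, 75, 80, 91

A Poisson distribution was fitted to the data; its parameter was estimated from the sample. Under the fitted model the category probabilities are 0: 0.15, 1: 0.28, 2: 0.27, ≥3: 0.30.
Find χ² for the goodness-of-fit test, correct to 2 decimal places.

Expected counts E_i = n·p_i: 295×0.15 = 44.25, 295×0.28 = 82.6, 295×0.27 = 79.65, 295×0.30 = 88.5.
cat         O        E   (O−E)²/E
0          49    44.25      0.510
1          75     82.6      0.699
2          80    79.65      0.002
≥3         91     88.5      0.071
Sum = 1.28

1.28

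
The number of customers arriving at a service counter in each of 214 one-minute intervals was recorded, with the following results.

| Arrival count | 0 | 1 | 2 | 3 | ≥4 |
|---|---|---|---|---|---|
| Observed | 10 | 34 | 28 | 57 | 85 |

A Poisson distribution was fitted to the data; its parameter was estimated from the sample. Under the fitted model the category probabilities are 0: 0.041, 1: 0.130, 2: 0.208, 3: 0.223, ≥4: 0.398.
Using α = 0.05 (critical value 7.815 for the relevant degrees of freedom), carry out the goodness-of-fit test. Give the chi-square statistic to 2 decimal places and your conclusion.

9.47; reject

Expected counts E_i = n·p_i: 214×0.041 = 8.774, 214×0.130 = 27.82, 214×0.208 = 44.512, 214×0.223 = 47.722, 214×0.398 = 85.172.
0: (10 − 8.774)²/8.774 = 1.503076/8.774 = 0.171
1: (34 − 27.82)²/27.82 = 38.1924/27.82 = 1.373
2: (28 − 44.512)²/44.512 = 272.646144/44.512 = 6.125
3: (57 − 47.722)²/47.722 = 86.081284/47.722 = 1.804
≥4: (85 − 85.172)²/85.172 = 0.029584/85.172 = 0.000
Sum = 9.47
df = 3. Since 9.47 > 7.815, we reject H₀.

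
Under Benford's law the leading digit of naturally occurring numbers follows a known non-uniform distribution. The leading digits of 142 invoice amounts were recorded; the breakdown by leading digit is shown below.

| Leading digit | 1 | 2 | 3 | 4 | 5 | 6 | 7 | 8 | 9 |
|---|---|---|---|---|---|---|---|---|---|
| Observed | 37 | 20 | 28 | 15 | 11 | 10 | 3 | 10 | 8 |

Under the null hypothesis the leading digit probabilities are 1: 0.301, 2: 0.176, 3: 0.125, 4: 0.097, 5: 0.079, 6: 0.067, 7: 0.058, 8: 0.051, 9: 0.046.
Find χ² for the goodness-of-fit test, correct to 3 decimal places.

Expected counts E_i = n·p_i: 142×0.301 = 42.742, 142×0.176 = 24.992, 142×0.125 = 17.75, 142×0.097 = 13.774, 142×0.079 = 11.218, 142×0.067 = 9.514, 142×0.058 = 8.236, 142×0.051 = 7.242, 142×0.046 = 6.532.
cat         O        E   (O−E)²/E
1          37   42.742     0.7714
2          20   24.992     0.9971
3          28    17.75     5.9190
4          15   13.774     0.1091
5          11   11.218     0.0042
6          10    9.514     0.0248
7           3    8.236     3.3288
8          10    7.242     1.0503
9           8    6.532     0.3299
Sum = 12.535

12.535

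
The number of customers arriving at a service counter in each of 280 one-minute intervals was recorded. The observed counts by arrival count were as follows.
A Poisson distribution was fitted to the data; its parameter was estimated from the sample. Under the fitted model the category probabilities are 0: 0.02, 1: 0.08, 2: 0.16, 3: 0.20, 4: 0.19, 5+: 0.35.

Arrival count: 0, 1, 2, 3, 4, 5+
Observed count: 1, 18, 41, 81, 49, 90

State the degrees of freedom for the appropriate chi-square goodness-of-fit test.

4

There are k = 6 categories and 1 parameter estimated from the data, so df = 6 − 1 − 1 = 4.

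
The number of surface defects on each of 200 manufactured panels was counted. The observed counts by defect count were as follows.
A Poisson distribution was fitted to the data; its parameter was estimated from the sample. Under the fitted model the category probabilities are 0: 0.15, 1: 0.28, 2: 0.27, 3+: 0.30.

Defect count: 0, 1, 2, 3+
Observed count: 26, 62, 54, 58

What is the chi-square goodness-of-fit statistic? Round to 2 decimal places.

Expected counts E_i = n·p_i: 200×0.15 = 30, 200×0.28 = 56, 200×0.27 = 54, 200×0.30 = 60.
0: (26 − 30)²/30 = 16/30 = 0.533
1: (62 − 56)²/56 = 36/56 = 0.643
2: (54 − 54)²/54 = 0/54 = 0.000
3+: (58 − 60)²/60 = 4/60 = 0.067
Sum = 1.24

1.24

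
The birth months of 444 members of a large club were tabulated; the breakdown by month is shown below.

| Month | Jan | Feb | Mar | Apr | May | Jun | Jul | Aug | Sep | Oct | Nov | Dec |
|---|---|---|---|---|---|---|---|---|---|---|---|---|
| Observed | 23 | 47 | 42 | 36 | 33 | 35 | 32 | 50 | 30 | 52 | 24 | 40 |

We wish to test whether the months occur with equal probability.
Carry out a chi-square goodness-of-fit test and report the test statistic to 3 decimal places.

26.703

Under H₀ each category has probability 1/12, so each expected count is 444/12 = 37.
Jan: (23 − 37)²/37 = 196/37 = 5.2973
Feb: (47 − 37)²/37 = 100/37 = 2.7027
Mar: (42 − 37)²/37 = 25/37 = 0.6757
Apr: (36 − 37)²/37 = 1/37 = 0.0270
May: (33 − 37)²/37 = 16/37 = 0.4324
Jun: (35 − 37)²/37 = 4/37 = 0.1081
Jul: (32 − 37)²/37 = 25/37 = 0.6757
Aug: (50 − 37)²/37 = 169/37 = 4.5676
Sep: (30 − 37)²/37 = 49/37 = 1.3243
Oct: (52 − 37)²/37 = 225/37 = 6.0811
Nov: (24 − 37)²/37 = 169/37 = 4.5676
Dec: (40 − 37)²/37 = 9/37 = 0.2432
Sum = 26.703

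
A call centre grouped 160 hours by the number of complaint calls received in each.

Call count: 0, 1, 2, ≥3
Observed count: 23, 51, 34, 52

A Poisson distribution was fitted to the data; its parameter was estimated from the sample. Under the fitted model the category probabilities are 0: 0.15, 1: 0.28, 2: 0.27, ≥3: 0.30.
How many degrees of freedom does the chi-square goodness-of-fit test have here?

2

There are k = 4 categories and 1 parameter estimated from the data, so df = 4 − 1 − 1 = 2.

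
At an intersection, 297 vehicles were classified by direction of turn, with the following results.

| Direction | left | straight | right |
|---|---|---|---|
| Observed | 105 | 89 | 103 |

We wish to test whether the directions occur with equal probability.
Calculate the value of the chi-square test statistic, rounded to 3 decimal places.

Under H₀ each category has probability 1/3, so each expected count is 297/3 = 99.
χ² = (105−99)²/99 + (89−99)²/99 + (103−99)²/99
   = 0.3636 + 1.0101 + 0.1616
Sum = 1.535

1.535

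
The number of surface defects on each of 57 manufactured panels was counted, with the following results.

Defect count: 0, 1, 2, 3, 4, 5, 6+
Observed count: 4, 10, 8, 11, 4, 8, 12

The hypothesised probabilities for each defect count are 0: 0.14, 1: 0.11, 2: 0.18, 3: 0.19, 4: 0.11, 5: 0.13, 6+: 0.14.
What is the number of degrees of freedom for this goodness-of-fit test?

6

There are k = 7 categories and no parameters were estimated from the data, so df = 7 − 1 = 6.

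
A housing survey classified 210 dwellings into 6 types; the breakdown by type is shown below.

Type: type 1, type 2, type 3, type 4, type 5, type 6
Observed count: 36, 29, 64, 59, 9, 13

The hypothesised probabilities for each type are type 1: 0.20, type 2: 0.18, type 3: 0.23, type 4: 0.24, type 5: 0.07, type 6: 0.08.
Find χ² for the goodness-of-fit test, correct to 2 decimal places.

12.55

Expected counts E_i = n·p_i: 210×0.20 = 42, 210×0.18 = 37.8, 210×0.23 = 48.3, 210×0.24 = 50.4, 210×0.07 = 14.7, 210×0.08 = 16.8.
type 1: (36 − 42)²/42 = 36/42 = 0.857
type 2: (29 − 37.8)²/37.8 = 77.44/37.8 = 2.049
type 3: (64 − 48.3)²/48.3 = 246.49/48.3 = 5.103
type 4: (59 − 50.4)²/50.4 = 73.96/50.4 = 1.467
type 5: (9 − 14.7)²/14.7 = 32.49/14.7 = 2.210
type 6: (13 − 16.8)²/16.8 = 14.44/16.8 = 0.860
Sum = 12.55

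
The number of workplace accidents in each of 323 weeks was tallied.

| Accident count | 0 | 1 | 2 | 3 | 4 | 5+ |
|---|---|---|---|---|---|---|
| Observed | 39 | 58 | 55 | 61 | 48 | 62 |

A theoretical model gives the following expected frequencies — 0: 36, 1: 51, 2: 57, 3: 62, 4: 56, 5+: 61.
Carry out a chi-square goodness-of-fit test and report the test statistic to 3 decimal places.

cat         O        E   (O−E)²/E
0          39       36     0.2500
1          58       51     0.9608
2          55       57     0.0702
3          61       62     0.0161
4          48       56     1.1429
5+         62       61     0.0164
Sum = 2.456

2.456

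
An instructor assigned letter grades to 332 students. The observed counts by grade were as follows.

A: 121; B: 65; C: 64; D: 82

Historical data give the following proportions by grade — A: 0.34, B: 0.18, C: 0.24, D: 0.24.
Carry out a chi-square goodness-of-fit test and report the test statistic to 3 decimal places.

Expected counts E_i = n·p_i: 332×0.34 = 112.88, 332×0.18 = 59.76, 332×0.24 = 79.68, 332×0.24 = 79.68.
cat         O        E   (O−E)²/E
A         121   112.88     0.5841
B          65    59.76     0.4595
C          64    79.68     3.0856
D          82    79.68     0.0676
Sum = 4.197

4.197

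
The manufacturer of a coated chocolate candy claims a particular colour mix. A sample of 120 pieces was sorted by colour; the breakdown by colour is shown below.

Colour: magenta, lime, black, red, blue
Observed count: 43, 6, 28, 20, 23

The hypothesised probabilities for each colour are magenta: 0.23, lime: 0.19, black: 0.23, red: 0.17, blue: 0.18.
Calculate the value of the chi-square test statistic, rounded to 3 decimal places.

21.076

Expected counts E_i = n·p_i: 120×0.23 = 27.6, 120×0.19 = 22.8, 120×0.23 = 27.6, 120×0.17 = 20.4, 120×0.18 = 21.6.
magenta: (43 − 27.6)²/27.6 = 237.16/27.6 = 8.5928
lime: (6 − 22.8)²/22.8 = 282.24/22.8 = 12.3789
black: (28 − 27.6)²/27.6 = 0.16/27.6 = 0.0058
red: (20 − 20.4)²/20.4 = 0.16/20.4 = 0.0078
blue: (23 − 21.6)²/21.6 = 1.96/21.6 = 0.0907
Sum = 21.076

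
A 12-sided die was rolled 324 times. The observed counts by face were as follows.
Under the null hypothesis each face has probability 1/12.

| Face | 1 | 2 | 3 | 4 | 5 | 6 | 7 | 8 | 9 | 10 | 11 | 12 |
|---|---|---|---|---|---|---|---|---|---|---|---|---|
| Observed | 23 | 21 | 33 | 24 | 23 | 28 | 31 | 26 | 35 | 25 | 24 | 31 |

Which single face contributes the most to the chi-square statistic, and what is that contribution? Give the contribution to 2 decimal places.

9, 2.37

Under H₀ each category has probability 1/12, so each expected count is 324/12 = 27.
χ² = (23−27)²/27 + (21−27)²/27 + (33−27)²/27 + (24−27)²/27 + (23−27)²/27 + (28−27)²/27 + (31−27)²/27 + (26−27)²/27 + (35−27)²/27 + (25−27)²/27 + (24−27)²/27 + (31−27)²/27
   = 0.593 + 1.333 + 1.333 + 0.333 + 0.593 + 0.037 + 0.593 + 0.037 + 2.370 + 0.148 + 0.333 + 0.593
The largest term is for 9: 2.37.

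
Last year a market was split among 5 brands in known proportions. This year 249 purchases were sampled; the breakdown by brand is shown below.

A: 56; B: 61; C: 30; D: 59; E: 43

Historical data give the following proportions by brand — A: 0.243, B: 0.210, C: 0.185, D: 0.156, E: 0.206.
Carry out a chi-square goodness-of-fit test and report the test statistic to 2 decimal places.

19.19

Expected counts E_i = n·p_i: 249×0.243 = 60.507, 249×0.210 = 52.29, 249×0.185 = 46.065, 249×0.156 = 38.844, 249×0.206 = 51.294.
cat         O        E   (O−E)²/E
A          56   60.507      0.336
B          61    52.29      1.451
C          30   46.065      5.603
D          59   38.844     10.459
E          43   51.294      1.341
Sum = 19.19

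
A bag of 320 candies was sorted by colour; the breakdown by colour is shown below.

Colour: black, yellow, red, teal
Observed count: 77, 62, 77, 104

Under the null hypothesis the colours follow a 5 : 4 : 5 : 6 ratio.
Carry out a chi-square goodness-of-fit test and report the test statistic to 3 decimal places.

Ratio total = 20. Expected counts: 320×5/20 = 80, 320×4/20 = 64, 320×5/20 = 80, 320×6/20 = 96.
χ² = (77−80)²/80 + (62−64)²/64 + (77−80)²/80 + (104−96)²/96
   = 0.1125 + 0.0625 + 0.1125 + 0.6667
Sum = 0.954

0.954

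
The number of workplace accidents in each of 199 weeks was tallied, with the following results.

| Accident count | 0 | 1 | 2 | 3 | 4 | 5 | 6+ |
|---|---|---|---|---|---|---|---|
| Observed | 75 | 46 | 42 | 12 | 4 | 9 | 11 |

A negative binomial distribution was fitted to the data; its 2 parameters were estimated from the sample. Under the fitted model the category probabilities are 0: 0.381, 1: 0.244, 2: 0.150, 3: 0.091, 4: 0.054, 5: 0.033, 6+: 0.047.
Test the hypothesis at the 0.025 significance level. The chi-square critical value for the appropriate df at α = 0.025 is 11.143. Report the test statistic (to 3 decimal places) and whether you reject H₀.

12.576; reject

Expected counts E_i = n·p_i: 199×0.381 = 75.819, 199×0.244 = 48.556, 199×0.150 = 29.85, 199×0.091 = 18.109, 199×0.054 = 10.746, 199×0.033 = 6.567, 199×0.047 = 9.353.
cat         O        E   (O−E)²/E
0          75   75.819     0.0088
1          46   48.556     0.1345
2          42    29.85     4.9455
3          12   18.109     2.0608
4           4   10.746     4.2349
5           9    6.567     0.9014
6+         11    9.353     0.2900
Sum = 12.576
df = 4. Since 12.576 > 11.143, we reject H₀.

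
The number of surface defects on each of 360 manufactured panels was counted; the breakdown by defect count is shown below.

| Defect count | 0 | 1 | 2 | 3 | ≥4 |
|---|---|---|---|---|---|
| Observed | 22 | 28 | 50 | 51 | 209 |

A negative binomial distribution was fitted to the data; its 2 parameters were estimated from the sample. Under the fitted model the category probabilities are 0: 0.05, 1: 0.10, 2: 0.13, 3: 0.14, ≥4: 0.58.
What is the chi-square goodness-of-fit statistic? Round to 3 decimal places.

2.893

Expected counts E_i = n·p_i: 360×0.05 = 18, 360×0.10 = 36, 360×0.13 = 46.8, 360×0.14 = 50.4, 360×0.58 = 208.8.
cat         O        E   (O−E)²/E
0          22       18     0.8889
1          28       36     1.7778
2          50     46.8     0.2188
3          51     50.4     0.0071
≥4        209    208.8     0.0002
Sum = 2.893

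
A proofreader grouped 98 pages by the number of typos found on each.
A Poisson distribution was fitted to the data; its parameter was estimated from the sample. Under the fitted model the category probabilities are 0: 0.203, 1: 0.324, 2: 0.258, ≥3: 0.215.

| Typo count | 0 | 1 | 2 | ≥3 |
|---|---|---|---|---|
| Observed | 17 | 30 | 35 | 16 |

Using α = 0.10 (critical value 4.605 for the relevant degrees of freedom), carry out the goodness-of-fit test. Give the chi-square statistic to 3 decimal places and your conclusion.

Expected counts E_i = n·p_i: 98×0.203 = 19.894, 98×0.324 = 31.752, 98×0.258 = 25.284, 98×0.215 = 21.07.
0: (17 − 19.894)²/19.894 = 8.375236/19.894 = 0.4210
1: (30 − 31.752)²/31.752 = 3.069504/31.752 = 0.0967
2: (35 − 25.284)²/25.284 = 94.400656/25.284 = 3.7336
≥3: (16 − 21.07)²/21.07 = 25.7049/21.07 = 1.2200
Sum = 5.471
df = 2. Since 5.471 > 4.605, we reject H₀.

5.471; reject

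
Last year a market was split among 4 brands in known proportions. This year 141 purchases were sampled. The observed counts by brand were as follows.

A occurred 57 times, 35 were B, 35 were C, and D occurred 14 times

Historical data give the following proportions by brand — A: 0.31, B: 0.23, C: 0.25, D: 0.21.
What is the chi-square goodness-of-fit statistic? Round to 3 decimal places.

Expected counts E_i = n·p_i: 141×0.31 = 43.71, 141×0.23 = 32.43, 141×0.25 = 35.25, 141×0.21 = 29.61.
cat         O        E   (O−E)²/E
A          57    43.71     4.0408
B          35    32.43     0.2037
C          35    35.25     0.0018
D          14    29.61     8.2294
Sum = 12.476

12.476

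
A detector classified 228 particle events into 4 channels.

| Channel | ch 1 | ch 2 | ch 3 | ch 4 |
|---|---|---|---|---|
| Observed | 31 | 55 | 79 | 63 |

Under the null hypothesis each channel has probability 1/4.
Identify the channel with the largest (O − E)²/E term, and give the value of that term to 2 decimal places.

Expected count for each of the 4 categories: 228/4 = 57.
χ² = (31−57)²/57 + (55−57)²/57 + (79−57)²/57 + (63−57)²/57
   = 11.860 + 0.070 + 8.491 + 0.632
The largest term is for ch 1: 11.86.

ch 1, 11.86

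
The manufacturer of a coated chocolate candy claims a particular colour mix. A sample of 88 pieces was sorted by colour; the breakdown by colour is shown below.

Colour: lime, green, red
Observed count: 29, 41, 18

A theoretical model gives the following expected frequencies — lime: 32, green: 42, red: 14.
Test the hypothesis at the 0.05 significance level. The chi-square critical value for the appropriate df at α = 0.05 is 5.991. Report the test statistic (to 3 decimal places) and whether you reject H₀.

cat         O        E   (O−E)²/E
lime       29       32     0.2813
green      41       42     0.0238
red        18       14     1.1429
Sum = 1.448
df = 2. Since 1.448 < 5.991, we do not reject H₀.

1.448; do not reject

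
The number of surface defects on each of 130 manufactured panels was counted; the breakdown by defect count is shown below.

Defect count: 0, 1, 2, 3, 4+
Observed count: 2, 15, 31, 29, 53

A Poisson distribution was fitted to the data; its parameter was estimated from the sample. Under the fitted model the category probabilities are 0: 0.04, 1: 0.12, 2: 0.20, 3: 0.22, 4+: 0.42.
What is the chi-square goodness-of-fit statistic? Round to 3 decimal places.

3.006

Expected counts E_i = n·p_i: 130×0.04 = 5.2, 130×0.12 = 15.6, 130×0.20 = 26, 130×0.22 = 28.6, 130×0.42 = 54.6.
cat         O        E   (O−E)²/E
0           2      5.2     1.9692
1          15     15.6     0.0231
2          31       26     0.9615
3          29     28.6     0.0056
4+         53     54.6     0.0469
Sum = 3.006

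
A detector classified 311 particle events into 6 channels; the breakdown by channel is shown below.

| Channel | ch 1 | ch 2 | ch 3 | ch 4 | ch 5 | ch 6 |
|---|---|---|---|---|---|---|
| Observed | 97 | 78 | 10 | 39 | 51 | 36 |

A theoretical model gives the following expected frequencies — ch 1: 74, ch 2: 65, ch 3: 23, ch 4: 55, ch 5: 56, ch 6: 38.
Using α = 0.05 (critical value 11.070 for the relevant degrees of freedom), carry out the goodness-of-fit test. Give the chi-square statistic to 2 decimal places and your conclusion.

22.30; reject

χ² = (97−74)²/74 + (78−65)²/65 + (10−23)²/23 + (39−55)²/55 + (51−56)²/56 + (36−38)²/38
   = 7.149 + 2.600 + 7.348 + 4.655 + 0.446 + 0.105
Sum = 22.30
df = 5. Since 22.30 > 11.070, we reject H₀.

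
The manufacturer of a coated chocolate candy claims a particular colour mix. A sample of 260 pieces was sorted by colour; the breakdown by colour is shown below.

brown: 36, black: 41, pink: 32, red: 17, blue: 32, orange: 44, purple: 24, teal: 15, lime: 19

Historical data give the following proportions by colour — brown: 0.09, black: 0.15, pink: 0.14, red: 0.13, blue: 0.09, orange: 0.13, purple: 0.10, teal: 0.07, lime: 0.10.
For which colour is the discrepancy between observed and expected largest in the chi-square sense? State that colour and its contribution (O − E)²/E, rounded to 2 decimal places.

Expected counts E_i = n·p_i: 260×0.09 = 23.4, 260×0.15 = 39, 260×0.14 = 36.4, 260×0.13 = 33.8, 260×0.09 = 23.4, 260×0.13 = 33.8, 260×0.10 = 26, 260×0.07 = 18.2, 260×0.10 = 26.
brown: (36 − 23.4)²/23.4 = 158.76/23.4 = 6.785
black: (41 − 39)²/39 = 4/39 = 0.103
pink: (32 − 36.4)²/36.4 = 19.36/36.4 = 0.532
red: (17 − 33.8)²/33.8 = 282.24/33.8 = 8.350
blue: (32 − 23.4)²/23.4 = 73.96/23.4 = 3.161
orange: (44 − 33.8)²/33.8 = 104.04/33.8 = 3.078
purple: (24 − 26)²/26 = 4/26 = 0.154
teal: (15 − 18.2)²/18.2 = 10.24/18.2 = 0.563
lime: (19 − 26)²/26 = 49/26 = 1.885
The largest term is for red: 8.35.

red, 8.35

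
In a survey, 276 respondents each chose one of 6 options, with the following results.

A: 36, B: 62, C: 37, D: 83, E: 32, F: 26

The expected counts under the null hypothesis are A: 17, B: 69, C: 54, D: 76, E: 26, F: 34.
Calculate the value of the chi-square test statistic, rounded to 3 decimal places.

31.209

χ² = (36−17)²/17 + (62−69)²/69 + (37−54)²/54 + (83−76)²/76 + (32−26)²/26 + (26−34)²/34
   = 21.2353 + 0.7101 + 5.3519 + 0.6447 + 1.3846 + 1.8824
Sum = 31.209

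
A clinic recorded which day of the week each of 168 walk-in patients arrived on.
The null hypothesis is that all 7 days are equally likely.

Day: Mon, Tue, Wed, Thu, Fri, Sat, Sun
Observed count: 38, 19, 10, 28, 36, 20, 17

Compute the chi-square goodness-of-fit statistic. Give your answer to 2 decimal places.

26.75

Under H₀ each category has probability 1/7, so each expected count is 168/7 = 24.
χ² = (38−24)²/24 + (19−24)²/24 + (10−24)²/24 + (28−24)²/24 + (36−24)²/24 + (20−24)²/24 + (17−24)²/24
   = 8.167 + 1.042 + 8.167 + 0.667 + 6.000 + 0.667 + 2.042
Sum = 26.75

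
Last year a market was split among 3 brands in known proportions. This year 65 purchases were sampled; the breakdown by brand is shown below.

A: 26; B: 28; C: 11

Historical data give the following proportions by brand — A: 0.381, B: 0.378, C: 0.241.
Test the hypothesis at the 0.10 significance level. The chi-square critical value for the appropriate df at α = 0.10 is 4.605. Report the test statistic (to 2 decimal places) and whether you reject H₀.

1.93; do not reject

Expected counts E_i = n·p_i: 65×0.381 = 24.765, 65×0.378 = 24.57, 65×0.241 = 15.665.
A: (26 − 24.765)²/24.765 = 1.525225/24.765 = 0.062
B: (28 − 24.57)²/24.57 = 11.7649/24.57 = 0.479
C: (11 − 15.665)²/15.665 = 21.762225/15.665 = 1.389
Sum = 1.93
df = 2. Since 1.93 < 4.605, we do not reject H₀.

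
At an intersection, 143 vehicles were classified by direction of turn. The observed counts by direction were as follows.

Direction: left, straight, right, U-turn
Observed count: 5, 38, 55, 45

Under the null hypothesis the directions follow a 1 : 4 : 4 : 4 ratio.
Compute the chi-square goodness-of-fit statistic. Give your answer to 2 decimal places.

6.86

Ratio total = 13. Expected counts: 143×1/13 = 11, 143×4/13 = 44, 143×4/13 = 44, 143×4/13 = 44.
cat           O        E   (O−E)²/E
left          5       11      3.273
straight     38       44      0.818
right        55       44      2.750
U-turn       45       44      0.023
Sum = 6.86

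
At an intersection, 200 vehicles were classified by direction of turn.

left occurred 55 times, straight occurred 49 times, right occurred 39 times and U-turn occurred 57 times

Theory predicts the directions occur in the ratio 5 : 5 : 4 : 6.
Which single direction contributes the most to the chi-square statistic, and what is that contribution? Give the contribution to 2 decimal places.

left, 0.50

Ratio total = 20. Expected counts: 200×5/20 = 50, 200×5/20 = 50, 200×4/20 = 40, 200×6/20 = 60.
left: (55 − 50)²/50 = 25/50 = 0.500
straight: (49 − 50)²/50 = 1/50 = 0.020
right: (39 − 40)²/40 = 1/40 = 0.025
U-turn: (57 − 60)²/60 = 9/60 = 0.150
The largest term is for left: 0.50.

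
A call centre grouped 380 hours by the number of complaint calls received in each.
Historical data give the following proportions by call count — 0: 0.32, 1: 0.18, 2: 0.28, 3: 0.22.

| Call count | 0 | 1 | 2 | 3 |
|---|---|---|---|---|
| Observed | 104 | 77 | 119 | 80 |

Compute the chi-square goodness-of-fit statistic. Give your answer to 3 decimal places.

Expected counts E_i = n·p_i: 380×0.32 = 121.6, 380×0.18 = 68.4, 380×0.28 = 106.4, 380×0.22 = 83.6.
cat         O        E   (O−E)²/E
0         104    121.6     2.5474
1          77     68.4     1.0813
2         119    106.4     1.4921
3          80     83.6     0.1550
Sum = 5.276

5.276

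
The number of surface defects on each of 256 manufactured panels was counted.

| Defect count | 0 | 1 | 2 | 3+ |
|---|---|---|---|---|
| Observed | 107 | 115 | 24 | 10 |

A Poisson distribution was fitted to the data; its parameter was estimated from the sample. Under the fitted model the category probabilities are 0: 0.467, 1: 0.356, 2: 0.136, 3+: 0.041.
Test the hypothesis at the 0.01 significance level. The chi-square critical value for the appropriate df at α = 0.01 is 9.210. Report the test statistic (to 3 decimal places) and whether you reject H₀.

10.950; reject

Expected counts E_i = n·p_i: 256×0.467 = 119.552, 256×0.356 = 91.136, 256×0.136 = 34.816, 256×0.041 = 10.496.
χ² = (107−119.552)²/119.552 + (115−91.136)²/91.136 + (24−34.816)²/34.816 + (10−10.496)²/10.496
   = 1.3179 + 6.2488 + 3.3601 + 0.0234
Sum = 10.950
df = 2. Since 10.950 > 9.210, we reject H₀.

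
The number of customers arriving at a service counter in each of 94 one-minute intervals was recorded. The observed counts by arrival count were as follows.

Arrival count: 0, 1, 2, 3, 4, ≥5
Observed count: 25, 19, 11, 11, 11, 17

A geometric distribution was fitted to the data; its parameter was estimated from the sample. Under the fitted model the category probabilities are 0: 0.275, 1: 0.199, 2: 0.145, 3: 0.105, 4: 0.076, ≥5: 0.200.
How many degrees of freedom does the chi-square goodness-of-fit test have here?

4

There are k = 6 categories and 1 parameter estimated from the data, so df = 6 − 1 − 1 = 4.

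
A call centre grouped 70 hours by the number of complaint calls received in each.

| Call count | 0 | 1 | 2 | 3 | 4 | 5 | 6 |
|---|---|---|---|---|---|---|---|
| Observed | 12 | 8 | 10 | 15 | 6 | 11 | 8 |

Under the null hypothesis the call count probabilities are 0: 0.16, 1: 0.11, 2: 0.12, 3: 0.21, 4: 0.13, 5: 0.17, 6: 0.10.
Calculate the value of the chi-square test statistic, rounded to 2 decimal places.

Expected counts E_i = n·p_i: 70×0.16 = 11.2, 70×0.11 = 7.7, 70×0.12 = 8.4, 70×0.21 = 14.7, 70×0.13 = 9.1, 70×0.17 = 11.9, 70×0.10 = 7.
χ² = (12−11.2)²/11.2 + (8−7.7)²/7.7 + (10−8.4)²/8.4 + (15−14.7)²/14.7 + (6−9.1)²/9.1 + (11−11.9)²/11.9 + (8−7)²/7
   = 0.057 + 0.012 + 0.305 + 0.006 + 1.056 + 0.068 + 0.143
Sum = 1.65

1.65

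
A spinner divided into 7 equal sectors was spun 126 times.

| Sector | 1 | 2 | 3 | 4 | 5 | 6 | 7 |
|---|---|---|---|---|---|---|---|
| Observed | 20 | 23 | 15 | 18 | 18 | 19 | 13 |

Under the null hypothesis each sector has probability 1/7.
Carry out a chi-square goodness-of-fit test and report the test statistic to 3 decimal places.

3.556

Under H₀ each category has probability 1/7, so each expected count is 126/7 = 18.
1: (20 − 18)²/18 = 4/18 = 0.2222
2: (23 − 18)²/18 = 25/18 = 1.3889
3: (15 − 18)²/18 = 9/18 = 0.5000
4: (18 − 18)²/18 = 0/18 = 0.0000
5: (18 − 18)²/18 = 0/18 = 0.0000
6: (19 − 18)²/18 = 1/18 = 0.0556
7: (13 − 18)²/18 = 25/18 = 1.3889
Sum = 3.556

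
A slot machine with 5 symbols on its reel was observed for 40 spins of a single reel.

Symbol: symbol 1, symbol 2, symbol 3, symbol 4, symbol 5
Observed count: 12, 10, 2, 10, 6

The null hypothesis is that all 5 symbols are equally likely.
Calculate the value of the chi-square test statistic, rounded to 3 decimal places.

Expected count for each of the 5 categories: 40/5 = 8.
symbol 1: (12 − 8)²/8 = 16/8 = 2.0000
symbol 2: (10 − 8)²/8 = 4/8 = 0.5000
symbol 3: (2 − 8)²/8 = 36/8 = 4.5000
symbol 4: (10 − 8)²/8 = 4/8 = 0.5000
symbol 5: (6 − 8)²/8 = 4/8 = 0.5000
Sum = 8.000

8.000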